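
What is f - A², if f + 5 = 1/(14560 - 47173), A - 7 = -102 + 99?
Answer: -684874/32613 ≈ -21.000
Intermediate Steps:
A = 4 (A = 7 + (-102 + 99) = 7 - 3 = 4)
f = -163066/32613 (f = -5 + 1/(14560 - 47173) = -5 + 1/(-32613) = -5 - 1/32613 = -163066/32613 ≈ -5.0000)
f - A² = -163066/32613 - 1*4² = -163066/32613 - 1*16 = -163066/32613 - 16 = -684874/32613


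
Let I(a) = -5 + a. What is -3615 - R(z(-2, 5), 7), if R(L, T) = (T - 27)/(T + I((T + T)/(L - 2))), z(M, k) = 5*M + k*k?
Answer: -7217/2 ≈ -3608.5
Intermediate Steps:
z(M, k) = k² + 5*M (z(M, k) = 5*M + k² = k² + 5*M)
R(L, T) = (-27 + T)/(-5 + T + 2*T/(-2 + L)) (R(L, T) = (T - 27)/(T + (-5 + (T + T)/(L - 2))) = (-27 + T)/(T + (-5 + (2*T)/(-2 + L))) = (-27 + T)/(T + (-5 + 2*T/(-2 + L))) = (-27 + T)/(-5 + T + 2*T/(-2 + L)))
-3615 - R(z(-2, 5), 7) = -3615 - (-27 + 7)*(-2 + (5² + 5*(-2)))/(10 - 5*(5² + 5*(-2)) + 2*7 + 7*(-2 + (5² + 5*(-2)))) = -3615 - (-20)*(-2 + (25 - 10))/(10 - 5*(25 - 10) + 14 + 7*(-2 + (25 - 10))) = -3615 - (-20)*(-2 + 15)/(10 - 5*15 + 14 + 7*(-2 + 15)) = -3615 - (-20)*13/(10 - 75 + 14 + 7*13) = -3615 - (-20)*13/(10 - 75 + 14 + 91) = -3615 - (-20)*13/40 = -3615 - 1*(-13/2) = -3615 + 13/2 = -7217/2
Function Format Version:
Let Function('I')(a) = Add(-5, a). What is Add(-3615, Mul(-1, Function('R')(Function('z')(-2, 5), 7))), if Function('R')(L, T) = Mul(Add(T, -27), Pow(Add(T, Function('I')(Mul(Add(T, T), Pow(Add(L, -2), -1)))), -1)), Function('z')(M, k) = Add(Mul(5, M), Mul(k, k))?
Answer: Rational(-7217, 2) ≈ -3608.5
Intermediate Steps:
Function('z')(M, k) = Add(Pow(k, 2), Mul(5, M)) (Function('z')(M, k) = Add(Mul(5, M), Pow(k, 2)) = Add(Pow(k, 2), Mul(5, M)))
Function('R')(L, T) = Mul(Pow(Add(-5, T, Mul(2, T, Pow(Add(-2, L), -1))), -1), Add(-27, T)) (Function('R')(L, T) = Mul(Add(T, -27), Pow(Add(T, Add(-5, Mul(Add(T, T), Pow(Add(L, -2), -1)))), -1)) = Mul(Add(-27, T), Pow(Add(T, Add(-5, Mul(Mul(2, T), Pow(Add(-2, L), -1)))), -1)) = Mul(Add(-27, T), Pow(Add(T, Add(-5, Mul(2, T, Pow(Add(-2, L), -1)))), -1)) = Mul(Add(-27, T), Pow(Add(-5, T, Mul(2, T, Pow(Add(-2, L), -1))), -1)) = Mul(Pow(Add(-5, T, Mul(2, T, Pow(Add(-2, L), -1))), -1), Add(-27, T)))
Add(-3615, Mul(-1, Function('R')(Function('z')(-2, 5), 7))) = Add(-3615, Mul(-1, Mul(Pow(Add(10, Mul(-5, Add(Pow(5, 2), Mul(5, -2))), Mul(2, 7), Mul(7, Add(-2, Add(Pow(5, 2), Mul(5, -2))))), -1), Add(-27, 7), Add(-2, Add(Pow(5, 2), Mul(5, -2)))))) = Add(-3615, Mul(-1, Mul(Pow(Add(10, Mul(-5, Add(25, -10)), 14, Mul(7, Add(-2, Add(25, -10)))), -1), -20, Add(-2, Add(25, -10))))) = Add(-3615, Mul(-1, Mul(Pow(Add(10, Mul(-5, 15), 14, Mul(7, Add(-2, 15))), -1), -20, Add(-2, 15)))) = Add(-3615, Mul(-1, Mul(Pow(Add(10, -75, 14, Mul(7, 13)), -1), -20, 13))) = Add(-3615, Mul(-1, Mul(Pow(Add(10, -75, 14, 91), -1), -20, 13))) = Add(-3615, Mul(-1, Mul(Pow(40, -1), -20, 13))) = Add(-3615, Mul(-1, Mul(Rational(1, 40), -20, 13))) = Add(-3615, Mul(-1, Rational(-13, 2))) = Add(-3615, Rational(13, 2)) = Rational(-7217, 2)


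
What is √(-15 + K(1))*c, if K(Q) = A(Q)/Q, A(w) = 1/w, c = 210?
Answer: 210*I*√14 ≈ 785.75*I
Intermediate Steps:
K(Q) = Q⁻² (K(Q) = 1/(Q*Q) = Q⁻²)
√(-15 + K(1))*c = √(-15 + 1⁻²)*210 = √(-15 + 1)*210 = √(-14)*210 = (I*√14)*210 = 210*I*√14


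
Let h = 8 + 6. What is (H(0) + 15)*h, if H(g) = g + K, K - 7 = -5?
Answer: 238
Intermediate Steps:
K = 2 (K = 7 - 5 = 2)
h = 14
H(g) = 2 + g (H(g) = g + 2 = 2 + g)
(H(0) + 15)*h = ((2 + 0) + 15)*14 = (2 + 15)*14 = 17*14 = 238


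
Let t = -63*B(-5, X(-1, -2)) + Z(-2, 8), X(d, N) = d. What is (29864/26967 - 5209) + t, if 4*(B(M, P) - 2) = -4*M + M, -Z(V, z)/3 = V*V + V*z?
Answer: -596956891/107868 ≈ -5534.1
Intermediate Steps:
Z(V, z) = -3*V**2 - 3*V*z (Z(V, z) = -3*(V*V + V*z) = -3*(V**2 + V*z) = -3*V**2 - 3*V*z)
B(M, P) = 2 - 3*M/4 (B(M, P) = 2 + (-4*M + M)/4 = 2 + (-3*M)/4 = 2 - 3*M/4)
t = -1305/4 (t = -63*(2 - 3/4*(-5)) - 3*(-2)*(-2 + 8) = -63*(2 + 15/4) - 3*(-2)*6 = -63*23/4 + 36 = -1449/4 + 36 = -1305/4 ≈ -326.25)
(29864/26967 - 5209) + t = (29864/26967 - 5209) - 1305/4 = -140441239/26967 - 1305/4 = -596956891/107868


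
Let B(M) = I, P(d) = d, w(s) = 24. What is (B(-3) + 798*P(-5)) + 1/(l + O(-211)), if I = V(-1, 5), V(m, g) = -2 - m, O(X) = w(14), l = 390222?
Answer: -1557471785/390246 ≈ -3991.0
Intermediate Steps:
O(X) = 24
I = -1 (I = -2 - 1*(-1) = -2 + 1 = -1)
B(M) = -1
(B(-3) + 798*P(-5)) + 1/(l + O(-211)) = (-1 + 798*(-5)) + 1/(390222 + 24) = (-1 - 3990) + 1/390246 = -3991 + 1/390246 = -1557471785/390246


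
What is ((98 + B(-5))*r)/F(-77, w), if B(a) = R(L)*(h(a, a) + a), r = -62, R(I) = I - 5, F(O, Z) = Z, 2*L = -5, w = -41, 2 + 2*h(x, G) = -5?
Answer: 20057/82 ≈ 244.60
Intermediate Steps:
h(x, G) = -7/2 (h(x, G) = -1 + (1/2)*(-5) = -1 - 5/2 = -7/2)
L = -5/2 (L = (1/2)*(-5) = -5/2 ≈ -2.5000)
R(I) = -5 + I
B(a) = 105/4 - 15*a/2 (B(a) = (-5 - 5/2)*(-7/2 + a) = -15*(-7/2 + a)/2 = 105/4 - 15*a/2)
((98 + B(-5))*r)/F(-77, w) = ((98 + (105/4 - 15/2*(-5)))*(-62))/(-41) = ((98 + (105/4 + 75/2))*(-62))*(-1/41) = ((98 + 255/4)*(-62))*(-1/41) = ((647/4)*(-62))*(-1/41) = -20057/2*(-1/41) = 20057/82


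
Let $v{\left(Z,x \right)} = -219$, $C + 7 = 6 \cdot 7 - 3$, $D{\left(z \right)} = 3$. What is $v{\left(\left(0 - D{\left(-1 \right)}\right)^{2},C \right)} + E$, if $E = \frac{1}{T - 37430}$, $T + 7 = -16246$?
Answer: $- \frac{11756578}{53683} \approx -219.0$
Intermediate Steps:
$T = -16253$ ($T = -7 - 16246 = -16253$)
$C = 32$ ($C = -7 + \left(6 \cdot 7 - 3\right) = -7 + \left(42 - 3\right) = -7 + 39 = 32$)
$E = - \frac{1}{53683}$ ($E = \frac{1}{-16253 - 37430} = \frac{1}{-53683} = - \frac{1}{53683} \approx -1.8628 \cdot 10^{-5}$)
$v{\left(\left(0 - D{\left(-1 \right)}\right)^{2},C \right)} + E = -219 - \frac{1}{53683} = - \frac{11756578}{53683}$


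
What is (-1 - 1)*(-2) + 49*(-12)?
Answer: -584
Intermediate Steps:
(-1 - 1)*(-2) + 49*(-12) = -2*(-2) - 588 = 4 - 588 = -584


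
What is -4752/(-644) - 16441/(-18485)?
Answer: 24607181/2976085 ≈ 8.2683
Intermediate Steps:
-4752/(-644) - 16441/(-18485) = -4752*(-1/644) - 16441*(-1/18485) = 1188/161 + 16441/18485 = 24607181/2976085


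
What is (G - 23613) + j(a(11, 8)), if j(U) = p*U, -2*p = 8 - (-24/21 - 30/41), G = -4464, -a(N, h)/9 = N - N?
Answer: -28077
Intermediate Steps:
a(N, h) = 0 (a(N, h) = -9*(N - N) = -9*0 = 0)
p = -1417/287 (p = -(8 - (-24/21 - 30/41))/2 = -(8 - (-24*1/21 - 30*1/41))/2 = -(8 - (-8/7 - 30/41))/2 = -(8 - 1*(-538/287))/2 = -(8 + 538/287)/2 = -½*2834/287 = -1417/287 ≈ -4.9373)
j(U) = -1417*U/287
(G - 23613) + j(a(11, 8)) = (-4464 - 23613) - 1417/287*0 = -28077 + 0 = -28077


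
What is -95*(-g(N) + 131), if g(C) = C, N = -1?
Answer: -12540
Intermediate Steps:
-95*(-g(N) + 131) = -95*(-1*(-1) + 131) = -95*(1 + 131) = -95*132 = -12540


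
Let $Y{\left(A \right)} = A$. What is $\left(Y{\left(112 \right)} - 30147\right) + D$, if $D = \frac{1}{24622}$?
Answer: $- \frac{739521769}{24622} \approx -30035.0$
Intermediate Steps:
$D = \frac{1}{24622} \approx 4.0614 \cdot 10^{-5}$
$\left(Y{\left(112 \right)} - 30147\right) + D = \left(112 - 30147\right) + \frac{1}{24622} = -30035 + \frac{1}{24622} = - \frac{739521769}{24622}$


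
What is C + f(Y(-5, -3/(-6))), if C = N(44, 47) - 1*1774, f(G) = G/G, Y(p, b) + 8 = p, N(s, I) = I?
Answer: -1726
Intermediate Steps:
Y(p, b) = -8 + p
f(G) = 1
C = -1727 (C = 47 - 1*1774 = 47 - 1774 = -1727)
C + f(Y(-5, -3/(-6))) = -1727 + 1 = -1726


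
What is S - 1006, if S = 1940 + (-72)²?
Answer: 6118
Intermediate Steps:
S = 7124 (S = 1940 + 5184 = 7124)
S - 1006 = 7124 - 1006 = 6118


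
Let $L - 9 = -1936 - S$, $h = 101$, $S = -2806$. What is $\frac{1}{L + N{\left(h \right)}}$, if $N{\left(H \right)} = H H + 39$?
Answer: $\frac{1}{11119} \approx 8.9936 \cdot 10^{-5}$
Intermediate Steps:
$L = 879$ ($L = 9 - -870 = 9 + \left(-1936 + 2806\right) = 9 + 870 = 879$)
$N{\left(H \right)} = 39 + H^{2}$ ($N{\left(H \right)} = H^{2} + 39 = 39 + H^{2}$)
$\frac{1}{L + N{\left(h \right)}} = \frac{1}{879 + \left(39 + 101^{2}\right)} = \frac{1}{879 + \left(39 + 10201\right)} = \frac{1}{879 + 10240} = \frac{1}{11119}$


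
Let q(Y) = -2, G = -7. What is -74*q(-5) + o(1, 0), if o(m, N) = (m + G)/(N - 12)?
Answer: 297/2 ≈ 148.50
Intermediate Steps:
o(m, N) = (-7 + m)/(-12 + N) (o(m, N) = (m - 7)/(N - 12) = (-7 + m)/(-12 + N))
-74*q(-5) + o(1, 0) = -74*(-2) + (-7 + 1)/(-12 + 0) = 148 - 6/(-12) = 148 - 1/12*(-6) = 148 + ½ = 297/2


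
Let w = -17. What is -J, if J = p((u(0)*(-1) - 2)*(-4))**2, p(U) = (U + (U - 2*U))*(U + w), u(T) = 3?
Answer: 0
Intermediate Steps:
p(U) = 0 (p(U) = (U + (U - 2*U))*(U - 17) = (U - U)*(-17 + U) = 0*(-17 + U) = 0)
J = 0 (J = 0**2 = 0)
-J = -1*0 = 0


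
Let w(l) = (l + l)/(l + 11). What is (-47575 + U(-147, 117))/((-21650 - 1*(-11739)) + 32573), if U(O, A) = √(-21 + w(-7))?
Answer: -47575/22662 + 7*I*√2/45324 ≈ -2.0993 + 0.00021842*I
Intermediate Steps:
w(l) = 2*l/(11 + l) (w(l) = (2*l)/(11 + l) = 2*l/(11 + l))
U(O, A) = 7*I*√2/2 (U(O, A) = √(-21 + 2*(-7)/(11 - 7)) = √(-21 + 2*(-7)/4) = √(-21 + 2*(-7)*(¼)) = √(-21 - 7/2) = √(-49/2) = 7*I*√2/2)
(-47575 + U(-147, 117))/((-21650 - 1*(-11739)) + 32573) = (-47575 + 7*I*√2/2)/((-21650 - 1*(-11739)) + 32573) = (-47575 + 7*I*√2/2)/((-21650 + 11739) + 32573) = (-47575 + 7*I*√2/2)/(-9911 + 32573) = (-47575 + 7*I*√2/2)/22662 = (-47575 + 7*I*√2/2)*(1/22662) = -47575/22662 + 7*I*√2/45324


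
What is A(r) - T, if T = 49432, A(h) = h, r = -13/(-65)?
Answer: -247159/5 ≈ -49432.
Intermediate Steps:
r = 1/5 (r = -13*(-1/65) = 1/5 ≈ 0.20000)
A(r) - T = 1/5 - 1*49432 = 1/5 - 49432 = -247159/5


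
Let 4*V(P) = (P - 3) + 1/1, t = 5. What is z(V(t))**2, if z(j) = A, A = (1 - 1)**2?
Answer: 0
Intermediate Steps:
V(P) = -1/2 + P/4 (V(P) = ((P - 3) + 1/1)/4 = ((-3 + P) + 1)/4 = (-2 + P)/4 = -1/2 + P/4)
A = 0 (A = 0**2 = 0)
z(j) = 0
z(V(t))**2 = 0**2 = 0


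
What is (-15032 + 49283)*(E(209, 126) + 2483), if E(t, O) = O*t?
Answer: 987011067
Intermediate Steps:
(-15032 + 49283)*(E(209, 126) + 2483) = (-15032 + 49283)*(126*209 + 2483) = 34251*(26334 + 2483) = 34251*28817 = 987011067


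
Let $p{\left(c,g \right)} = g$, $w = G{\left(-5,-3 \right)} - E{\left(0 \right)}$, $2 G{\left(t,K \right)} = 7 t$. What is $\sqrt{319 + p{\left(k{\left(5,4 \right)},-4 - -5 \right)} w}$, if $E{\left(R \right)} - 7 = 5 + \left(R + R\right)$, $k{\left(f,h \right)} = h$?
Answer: $\frac{\sqrt{1158}}{2} \approx 17.015$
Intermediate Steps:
$G{\left(t,K \right)} = \frac{7 t}{2}$
$E{\left(R \right)} = 12 + 2 R$ ($E{\left(R \right)} = 7 + \left(5 + \left(R + R\right)\right) = 7 + \left(5 + 2 R\right) = 12 + 2 R$)
$w = - \frac{59}{2}$ ($w = \frac{7}{2} \left(-5\right) - \left(12 + 2 \cdot 0\right) = - \frac{35}{2} - \left(12 + 0\right) = - \frac{35}{2} - 12 = - \frac{59}{2} \approx -29.5$)
$\sqrt{319 + p{\left(k{\left(5,4 \right)},-4 - -5 \right)} w} = \sqrt{319 + \left(-4 - -5\right) \left(- \frac{59}{2}\right)} = \sqrt{319 + \left(-4 + 5\right) \left(- \frac{59}{2}\right)} = \sqrt{319 + 1 \left(- \frac{59}{2}\right)} = \sqrt{319 - \frac{59}{2}} = \sqrt{\frac{579}{2}} = \frac{\sqrt{1158}}{2}$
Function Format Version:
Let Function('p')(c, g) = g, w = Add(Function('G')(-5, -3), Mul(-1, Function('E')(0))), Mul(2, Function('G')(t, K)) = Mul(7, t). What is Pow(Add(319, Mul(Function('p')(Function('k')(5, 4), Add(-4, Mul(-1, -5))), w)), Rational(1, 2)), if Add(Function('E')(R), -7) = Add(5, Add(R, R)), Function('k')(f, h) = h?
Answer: Mul(Rational(1, 2), Pow(1158, Rational(1, 2))) ≈ 17.015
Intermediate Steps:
Function('G')(t, K) = Mul(Rational(7, 2), t) (Function('G')(t, K) = Mul(Rational(1, 2), Mul(7, t)) = Mul(Rational(7, 2), t))
Function('E')(R) = Add(12, Mul(2, R)) (Function('E')(R) = Add(7, Add(5, Add(R, R))) = Add(7, Add(5, Mul(2, R))) = Add(12, Mul(2, R)))
w = Rational(-59, 2) (w = Add(Mul(Rational(7, 2), -5), Mul(-1, Add(12, Mul(2, 0)))) = Add(Rational(-35, 2), Mul(-1, Add(12, 0))) = Add(Rational(-35, 2), Mul(-1, 12)) = Add(Rational(-35, 2), -12) = Rational(-59, 2) ≈ -29.500)
Pow(Add(319, Mul(Function('p')(Function('k')(5, 4), Add(-4, Mul(-1, -5))), w)), Rational(1, 2)) = Pow(Add(319, Mul(Add(-4, Mul(-1, -5)), Rational(-59, 2))), Rational(1, 2)) = Pow(Add(319, Mul(Add(-4, 5), Rational(-59, 2))), Rational(1, 2)) = Pow(Add(319, Mul(1, Rational(-59, 2))), Rational(1, 2)) = Pow(Add(319, Rational(-59, 2)), Rational(1, 2)) = Pow(Rational(579, 2), Rational(1, 2)) = Mul(Rational(1, 2), Pow(1158, Rational(1, 2)))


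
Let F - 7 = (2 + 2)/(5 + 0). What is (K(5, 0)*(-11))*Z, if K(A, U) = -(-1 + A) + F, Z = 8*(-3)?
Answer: 5016/5 ≈ 1003.2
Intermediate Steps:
Z = -24
F = 39/5 (F = 7 + (2 + 2)/(5 + 0) = 7 + 4/5 = 7 + 4*(⅕) = 7 + ⅘ = 39/5 ≈ 7.8000)
K(A, U) = 44/5 - A (K(A, U) = -(-1 + A) + 39/5 = (1 - A) + 39/5 = 44/5 - A)
(K(5, 0)*(-11))*Z = ((44/5 - 1*5)*(-11))*(-24) = ((44/5 - 5)*(-11))*(-24) = ((19/5)*(-11))*(-24) = -209/5*(-24) = 5016/5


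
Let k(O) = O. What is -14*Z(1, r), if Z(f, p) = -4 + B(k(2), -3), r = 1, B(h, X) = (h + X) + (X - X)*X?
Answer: 70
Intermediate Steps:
B(h, X) = X + h (B(h, X) = (X + h) + 0*X = (X + h) + 0 = X + h)
Z(f, p) = -5 (Z(f, p) = -4 + (-3 + 2) = -4 - 1 = -5)
-14*Z(1, r) = -14*(-5) = 70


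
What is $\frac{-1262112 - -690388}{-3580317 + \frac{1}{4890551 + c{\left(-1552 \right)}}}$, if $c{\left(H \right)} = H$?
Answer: $\frac{1397579032138}{8752083116341} \approx 0.15969$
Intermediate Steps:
$\frac{-1262112 - -690388}{-3580317 + \frac{1}{4890551 + c{\left(-1552 \right)}}} = \frac{-1262112 - -690388}{-3580317 + \frac{1}{4890551 - 1552}} = \frac{-1262112 + 690388}{-3580317 + \frac{1}{4888999}} = - \frac{571724}{-3580317 + \frac{1}{4888999}} = - \frac{571724}{- \frac{17504166232682}{4888999}} = \left(-571724\right) \left(- \frac{4888999}{17504166232682}\right) = \frac{1397579032138}{8752083116341}$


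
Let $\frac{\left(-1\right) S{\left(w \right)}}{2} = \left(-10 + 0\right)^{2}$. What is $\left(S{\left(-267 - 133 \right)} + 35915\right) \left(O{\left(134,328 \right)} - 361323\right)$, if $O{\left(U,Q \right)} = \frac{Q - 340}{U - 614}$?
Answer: $- \frac{103237200417}{8} \approx -1.2905 \cdot 10^{10}$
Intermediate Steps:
$O{\left(U,Q \right)} = \frac{-340 + Q}{-614 + U}$
$S{\left(w \right)} = -200$ ($S{\left(w \right)} = - 2 \left(-10 + 0\right)^{2} = - 2 \left(-10\right)^{2} = \left(-2\right) 100 = -200$)
$\left(S{\left(-267 - 133 \right)} + 35915\right) \left(O{\left(134,328 \right)} - 361323\right) = \left(-200 + 35915\right) \left(\frac{-340 + 328}{-614 + 134} - 361323\right) = 35715 \left(\frac{1}{-480} \left(-12\right) - 361323\right) = 35715 \left(\left(- \frac{1}{480}\right) \left(-12\right) - 361323\right) = 35715 \left(\frac{1}{40} - 361323\right) = 35715 \left(- \frac{14452919}{40}\right) = - \frac{103237200417}{8}$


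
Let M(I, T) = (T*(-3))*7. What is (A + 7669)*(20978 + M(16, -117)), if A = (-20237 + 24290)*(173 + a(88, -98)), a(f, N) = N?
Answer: 7303377140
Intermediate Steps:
M(I, T) = -21*T (M(I, T) = -3*T*7 = -21*T)
A = 303975 (A = (-20237 + 24290)*(173 - 98) = 4053*75 = 303975)
(A + 7669)*(20978 + M(16, -117)) = (303975 + 7669)*(20978 - 21*(-117)) = 311644*(20978 + 2457) = 311644*23435 = 7303377140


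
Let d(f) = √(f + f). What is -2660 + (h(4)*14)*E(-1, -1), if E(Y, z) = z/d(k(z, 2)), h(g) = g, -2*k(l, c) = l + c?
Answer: -2660 + 56*I ≈ -2660.0 + 56.0*I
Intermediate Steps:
k(l, c) = -c/2 - l/2 (k(l, c) = -(l + c)/2 = -(c + l)/2 = -c/2 - l/2)
d(f) = √2*√f (d(f) = √(2*f) = √2*√f)
E(Y, z) = z*√2/(2*√(-1 - z/2)) (E(Y, z) = z/((√2*√(-½*2 - z/2))) = z/((√2*√(-1 - z/2))) = z*(√2/(2*√(-1 - z/2))) = z*√2/(2*√(-1 - z/2)))
-2660 + (h(4)*14)*E(-1, -1) = -2660 + (4*14)*(-1/√(-2 - 1*(-1))) = -2660 + 56*(-1/√(-2 + 1)) = -2660 + 56*(-1/√(-1)) = -2660 + 56*(-(-1)*I) = -2660 + 56*I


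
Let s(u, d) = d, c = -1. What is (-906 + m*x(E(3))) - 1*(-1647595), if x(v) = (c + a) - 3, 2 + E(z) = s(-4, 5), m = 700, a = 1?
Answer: 1644589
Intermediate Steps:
E(z) = 3 (E(z) = -2 + 5 = 3)
x(v) = -3 (x(v) = (-1 + 1) - 3 = 0 - 3 = -3)
(-906 + m*x(E(3))) - 1*(-1647595) = (-906 + 700*(-3)) - 1*(-1647595) = (-906 - 2100) + 1647595 = -3006 + 1647595 = 1644589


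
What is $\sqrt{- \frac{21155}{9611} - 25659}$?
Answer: $\frac{2 i \sqrt{592589761561}}{9611} \approx 160.19 i$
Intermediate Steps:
$\sqrt{- \frac{21155}{9611} - 25659} = \sqrt{- \frac{246629804}{9611}} = \frac{2 i \sqrt{592589761561}}{9611}$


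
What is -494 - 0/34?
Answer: -494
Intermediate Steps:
-494 - 0/34 = -494 - 349*0 = -494 + 0 = -494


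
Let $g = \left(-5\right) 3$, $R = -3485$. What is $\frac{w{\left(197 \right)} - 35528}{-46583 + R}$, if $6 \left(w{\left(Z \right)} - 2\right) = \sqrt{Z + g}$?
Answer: $\frac{17763}{25034} - \frac{\sqrt{182}}{300408} \approx 0.70951$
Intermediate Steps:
$g = -15$
$w{\left(Z \right)} = 2 + \frac{\sqrt{-15 + Z}}{6}$ ($w{\left(Z \right)} = 2 + \frac{\sqrt{Z - 15}}{6} = 2 + \frac{\sqrt{-15 + Z}}{6}$)
$\frac{w{\left(197 \right)} - 35528}{-46583 + R} = \frac{\left(2 + \frac{\sqrt{-15 + 197}}{6}\right) - 35528}{-46583 - 3485} = \frac{\left(2 + \frac{\sqrt{182}}{6}\right) - 35528}{-50068} = \left(-35526 + \frac{\sqrt{182}}{6}\right) \left(- \frac{1}{50068}\right) = \frac{17763}{25034} - \frac{\sqrt{182}}{300408}$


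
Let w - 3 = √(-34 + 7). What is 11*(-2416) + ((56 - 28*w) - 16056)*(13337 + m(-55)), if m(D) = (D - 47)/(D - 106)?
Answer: -34542400892/161 - 25768308*I*√3/23 ≈ -2.1455e+8 - 1.9405e+6*I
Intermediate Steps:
m(D) = (-47 + D)/(-106 + D)
w = 3 + 3*I*√3 (w = 3 + √(-34 + 7) = 3 + √(-27) = 3 + 3*I*√3 ≈ 3.0 + 5.1962*I)
11*(-2416) + ((56 - 28*w) - 16056)*(13337 + m(-55)) = 11*(-2416) + ((56 - 28*(3 + 3*I*√3)) - 16056)*(13337 + (-47 - 55)/(-106 - 55)) = -26576 + ((56 + (-84 - 84*I*√3)) - 16056)*(13337 - 102/(-161)) = -26576 + ((-28 - 84*I*√3) - 16056)*(13337 - 1/161*(-102)) = -26576 + (-16084 - 84*I*√3)*(13337 + 102/161) = -26576 + (-16084 - 84*I*√3)*(2147359/161) = -26576 + (-34538122156/161 - 25768308*I*√3/23) = -34542400892/161 - 25768308*I*√3/23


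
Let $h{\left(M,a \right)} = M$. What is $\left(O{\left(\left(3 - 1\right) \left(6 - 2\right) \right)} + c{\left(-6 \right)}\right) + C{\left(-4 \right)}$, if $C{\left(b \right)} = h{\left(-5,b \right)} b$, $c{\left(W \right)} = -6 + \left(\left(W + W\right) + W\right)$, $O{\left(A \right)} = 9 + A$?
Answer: $13$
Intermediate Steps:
$c{\left(W \right)} = -6 + 3 W$ ($c{\left(W \right)} = -6 + \left(2 W + W\right) = -6 + 3 W$)
$C{\left(b \right)} = - 5 b$
$\left(O{\left(\left(3 - 1\right) \left(6 - 2\right) \right)} + c{\left(-6 \right)}\right) + C{\left(-4 \right)} = \left(\left(9 + \left(3 - 1\right) \left(6 - 2\right)\right) + \left(-6 + 3 \left(-6\right)\right)\right) - -20 = \left(\left(9 + 2 \cdot 4\right) - 24\right) + 20 = \left(\left(9 + 8\right) - 24\right) + 20 = \left(17 - 24\right) + 20 = -7 + 20 = 13$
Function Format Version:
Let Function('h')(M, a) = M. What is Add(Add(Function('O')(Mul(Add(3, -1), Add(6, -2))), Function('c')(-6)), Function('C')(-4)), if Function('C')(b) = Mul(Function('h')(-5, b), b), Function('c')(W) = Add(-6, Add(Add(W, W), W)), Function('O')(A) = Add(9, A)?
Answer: 13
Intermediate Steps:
Function('c')(W) = Add(-6, Mul(3, W)) (Function('c')(W) = Add(-6, Add(Mul(2, W), W)) = Add(-6, Mul(3, W)))
Function('C')(b) = Mul(-5, b)
Add(Add(Function('O')(Mul(Add(3, -1), Add(6, -2))), Function('c')(-6)), Function('C')(-4)) = Add(Add(Add(9, Mul(Add(3, -1), Add(6, -2))), Add(-6, Mul(3, -6))), Mul(-5, -4)) = Add(Add(Add(9, Mul(2, 4)), Add(-6, -18)), 20) = Add(Add(Add(9, 8), -24), 20) = Add(Add(17, -24), 20) = Add(-7, 20) = 13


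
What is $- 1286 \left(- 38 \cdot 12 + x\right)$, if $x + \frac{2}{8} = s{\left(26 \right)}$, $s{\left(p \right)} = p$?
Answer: $\frac{1106603}{2} \approx 5.533 \cdot 10^{5}$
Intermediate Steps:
$x = \frac{103}{4}$ ($x = - \frac{1}{4} + 26 = \frac{103}{4} \approx 25.75$)
$- 1286 \left(- 38 \cdot 12 + x\right) = - 1286 \left(- 38 \cdot 12 + \frac{103}{4}\right) = - 1286 \left(\left(-1\right) 456 + \frac{103}{4}\right) = - 1286 \left(-456 + \frac{103}{4}\right) = \left(-1286\right) \left(- \frac{1721}{4}\right) = \frac{1106603}{2}$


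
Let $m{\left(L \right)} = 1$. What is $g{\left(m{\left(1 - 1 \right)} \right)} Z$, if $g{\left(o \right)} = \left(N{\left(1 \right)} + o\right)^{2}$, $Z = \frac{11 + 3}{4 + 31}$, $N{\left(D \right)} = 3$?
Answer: $\frac{32}{5} \approx 6.4$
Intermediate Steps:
$Z = \frac{2}{5}$ ($Z = \frac{14}{35} = 14 \cdot \frac{1}{35} = \frac{2}{5} \approx 0.4$)
$g{\left(o \right)} = \left(3 + o\right)^{2}$
$g{\left(m{\left(1 - 1 \right)} \right)} Z = \left(3 + 1\right)^{2} \cdot \frac{2}{5} = 4^{2} \cdot \frac{2}{5} = 16 \cdot \frac{2}{5} = \frac{32}{5}$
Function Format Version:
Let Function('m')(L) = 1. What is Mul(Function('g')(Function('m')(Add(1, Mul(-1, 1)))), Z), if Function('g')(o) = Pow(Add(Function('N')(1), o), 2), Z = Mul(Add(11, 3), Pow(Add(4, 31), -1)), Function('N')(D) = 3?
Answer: Rational(32, 5) ≈ 6.4000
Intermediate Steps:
Z = Rational(2, 5) (Z = Mul(14, Pow(35, -1)) = Mul(14, Rational(1, 35)) = Rational(2, 5) ≈ 0.40000)
Function('g')(o) = Pow(Add(3, o), 2)
Mul(Function('g')(Function('m')(Add(1, Mul(-1, 1)))), Z) = Mul(Pow(Add(3, 1), 2), Rational(2, 5)) = Mul(Pow(4, 2), Rational(2, 5)) = Mul(16, Rational(2, 5)) = Rational(32, 5)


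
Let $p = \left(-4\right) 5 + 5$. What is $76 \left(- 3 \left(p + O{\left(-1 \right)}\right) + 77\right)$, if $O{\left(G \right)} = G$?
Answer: $9500$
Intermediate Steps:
$p = -15$ ($p = -20 + 5 = -15$)
$76 \left(- 3 \left(p + O{\left(-1 \right)}\right) + 77\right) = 76 \left(- 3 \left(-15 - 1\right) + 77\right) = 76 \left(\left(-3\right) \left(-16\right) + 77\right) = 76 \left(48 + 77\right) = 76 \cdot 125 = 9500$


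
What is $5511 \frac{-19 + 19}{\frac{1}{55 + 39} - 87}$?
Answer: $0$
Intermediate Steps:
$5511 \frac{-19 + 19}{\frac{1}{55 + 39} - 87} = 5511 \frac{0}{\frac{1}{94} - 87} = 5511 \frac{0}{- \frac{8177}{94}} = 5511 \cdot 0 \left(- \frac{94}{8177}\right) = 5511 \cdot 0 = 0$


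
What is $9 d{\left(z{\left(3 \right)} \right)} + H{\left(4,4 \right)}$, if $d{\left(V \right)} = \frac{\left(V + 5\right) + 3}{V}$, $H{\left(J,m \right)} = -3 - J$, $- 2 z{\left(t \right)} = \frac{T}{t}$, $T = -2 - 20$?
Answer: $\frac{238}{11} \approx 21.636$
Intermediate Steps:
$T = -22$ ($T = -2 - 20 = -22$)
$z{\left(t \right)} = \frac{11}{t}$ ($z{\left(t \right)} = - \frac{\left(-22\right) \frac{1}{t}}{2} = \frac{11}{t}$)
$d{\left(V \right)} = \frac{8 + V}{V}$ ($d{\left(V \right)} = \frac{\left(5 + V\right) + 3}{V} = \frac{8 + V}{V}$)
$9 d{\left(z{\left(3 \right)} \right)} + H{\left(4,4 \right)} = 9 \frac{8 + \frac{11}{3}}{11 \cdot \frac{1}{3}} - 7 = 9 \frac{8 + 11 \cdot \frac{1}{3}}{11 \cdot \frac{1}{3}} - 7 = 9 \frac{8 + \frac{11}{3}}{\frac{11}{3}} - 7 = 9 \cdot \frac{3}{11} \cdot \frac{35}{3} - 7 = 9 \cdot \frac{35}{11} - 7 = \frac{315}{11} - 7 = \frac{238}{11}$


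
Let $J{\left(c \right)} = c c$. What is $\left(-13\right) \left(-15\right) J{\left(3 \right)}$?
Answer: $1755$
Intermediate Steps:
$J{\left(c \right)} = c^{2}$
$\left(-13\right) \left(-15\right) J{\left(3 \right)} = \left(-13\right) \left(-15\right) 3^{2} = 195 \cdot 9 = 1755$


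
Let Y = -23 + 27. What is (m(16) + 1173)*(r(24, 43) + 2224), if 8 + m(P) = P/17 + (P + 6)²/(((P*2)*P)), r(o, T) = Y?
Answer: 1414303765/544 ≈ 2.5998e+6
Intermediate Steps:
Y = 4
r(o, T) = 4
m(P) = -8 + P/17 + (6 + P)²/(2*P²) (m(P) = -8 + (P/17 + (P + 6)²/(((P*2)*P))) = -8 + (P*(1/17) + (6 + P)²/(((2*P)*P))) = -8 + (P/17 + (6 + P)²/((2*P²))) = -8 + (P/17 + (6 + P)²*(1/(2*P²))) = -8 + (P/17 + (6 + P)²/(2*P²)) = -8 + P/17 + (6 + P)²/(2*P²))
(m(16) + 1173)*(r(24, 43) + 2224) = ((-8 + (1/17)*16 + (½)*(6 + 16)²/16²) + 1173)*(4 + 2224) = ((-8 + 16/17 + (½)*(1/256)*22²) + 1173)*2228 = ((-8 + 16/17 + (½)*(1/256)*484) + 1173)*2228 = ((-8 + 16/17 + 121/128) + 1173)*2228 = (-13303/2176 + 1173)*2228 = (2539145/2176)*2228 = 1414303765/544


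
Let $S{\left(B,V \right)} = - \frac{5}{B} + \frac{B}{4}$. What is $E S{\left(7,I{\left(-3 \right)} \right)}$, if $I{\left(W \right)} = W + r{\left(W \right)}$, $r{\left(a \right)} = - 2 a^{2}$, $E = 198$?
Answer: $\frac{2871}{14} \approx 205.07$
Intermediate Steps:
$I{\left(W \right)} = W - 2 W^{2}$
$S{\left(B,V \right)} = - \frac{5}{B} + \frac{B}{4}$ ($S{\left(B,V \right)} = - \frac{5}{B} + B \frac{1}{4} = - \frac{5}{B} + \frac{B}{4}$)
$E S{\left(7,I{\left(-3 \right)} \right)} = 198 \left(- \frac{5}{7} + \frac{1}{4} \cdot 7\right) = 198 \left(\left(-5\right) \frac{1}{7} + \frac{7}{4}\right) = 198 \left(- \frac{5}{7} + \frac{7}{4}\right) = 198 \cdot \frac{29}{28} = \frac{2871}{14}$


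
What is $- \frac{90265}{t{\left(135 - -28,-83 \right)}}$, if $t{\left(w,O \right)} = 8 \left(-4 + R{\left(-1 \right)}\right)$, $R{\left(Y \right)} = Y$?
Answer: $\frac{18053}{8} \approx 2256.6$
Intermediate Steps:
$t{\left(w,O \right)} = -40$ ($t{\left(w,O \right)} = 8 \left(-4 - 1\right) = 8 \left(-5\right) = -40$)
$- \frac{90265}{t{\left(135 - -28,-83 \right)}} = - \frac{90265}{-40} = \left(-90265\right) \left(- \frac{1}{40}\right) = \frac{18053}{8}$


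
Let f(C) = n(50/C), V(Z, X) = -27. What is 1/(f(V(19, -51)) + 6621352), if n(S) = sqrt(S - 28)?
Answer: 2883492/19092615521197 - 3*I*sqrt(2418)/1183742162314214 ≈ 1.5103e-7 - 1.2462e-13*I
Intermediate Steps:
n(S) = sqrt(-28 + S)
f(C) = sqrt(-28 + 50/C)
1/(f(V(19, -51)) + 6621352) = 1/(sqrt(-28 + 50/(-27)) + 6621352) = 1/(sqrt(-28 + 50*(-1/27)) + 6621352) = 1/(sqrt(-28 - 50/27) + 6621352) = 1/(sqrt(-806/27) + 6621352) = 1/(I*sqrt(2418)/9 + 6621352) = 1/(6621352 + I*sqrt(2418)/9)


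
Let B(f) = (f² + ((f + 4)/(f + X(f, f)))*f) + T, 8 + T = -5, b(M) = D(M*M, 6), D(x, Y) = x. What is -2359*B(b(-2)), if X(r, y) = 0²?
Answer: -25949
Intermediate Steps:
X(r, y) = 0
b(M) = M² (b(M) = M*M = M²)
T = -13 (T = -8 - 5 = -13)
B(f) = -9 + f + f² (B(f) = (f² + ((f + 4)/(f + 0))*f) - 13 = (f² + ((4 + f)/f)*f) - 13 = (f² + (4 + f)) - 13 = (4 + f + f²) - 13 = -9 + f + f²)
-2359*B(b(-2)) = -2359*(-9 + (-2)² + ((-2)²)²) = -2359*(-9 + 4 + 4²) = -2359*(-9 + 4 + 16) = -2359*11 = -25949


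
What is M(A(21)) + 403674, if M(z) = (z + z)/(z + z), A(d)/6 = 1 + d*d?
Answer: 403675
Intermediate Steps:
A(d) = 6 + 6*d**2 (A(d) = 6*(1 + d*d) = 6*(1 + d**2) = 6 + 6*d**2)
M(z) = 1 (M(z) = (2*z)/((2*z)) = (2*z)*(1/(2*z)) = 1)
M(A(21)) + 403674 = 1 + 403674 = 403675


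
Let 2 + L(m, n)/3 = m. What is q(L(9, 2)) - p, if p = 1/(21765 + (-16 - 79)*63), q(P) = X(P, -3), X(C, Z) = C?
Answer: 331379/15780 ≈ 21.000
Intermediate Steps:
L(m, n) = -6 + 3*m
q(P) = P
p = 1/15780 (p = 1/(21765 - 95*63) = 1/(21765 - 5985) = 1/15780 ≈ 6.3371e-5)
q(L(9, 2)) - p = (-6 + 3*9) - 1*1/15780 = (-6 + 27) - 1/15780 = 21 - 1/15780 = 331379/15780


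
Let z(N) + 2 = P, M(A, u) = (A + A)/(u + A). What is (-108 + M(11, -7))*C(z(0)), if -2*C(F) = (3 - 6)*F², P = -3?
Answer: -15375/4 ≈ -3843.8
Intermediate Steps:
M(A, u) = 2*A/(A + u) (M(A, u) = (2*A)/(A + u) = 2*A/(A + u))
z(N) = -5 (z(N) = -2 - 3 = -5)
C(F) = 3*F²/2 (C(F) = -(3 - 6)*F²/2 = -(-3)*F²/2 = 3*F²/2)
(-108 + M(11, -7))*C(z(0)) = (-108 + 2*11/(11 - 7))*((3/2)*(-5)²) = (-108 + 2*11/4)*((3/2)*25) = (-108 + 2*11*(¼))*(75/2) = (-108 + 11/2)*(75/2) = -205/2*75/2 = -15375/4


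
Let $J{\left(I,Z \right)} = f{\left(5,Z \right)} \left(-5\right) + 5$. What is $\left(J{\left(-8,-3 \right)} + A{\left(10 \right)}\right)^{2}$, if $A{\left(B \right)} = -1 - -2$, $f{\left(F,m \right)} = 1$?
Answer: $1$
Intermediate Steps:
$J{\left(I,Z \right)} = 0$ ($J{\left(I,Z \right)} = 1 \left(-5\right) + 5 = -5 + 5 = 0$)
$A{\left(B \right)} = 1$ ($A{\left(B \right)} = -1 + 2 = 1$)
$\left(J{\left(-8,-3 \right)} + A{\left(10 \right)}\right)^{2} = \left(0 + 1\right)^{2} = 1^{2} = 1$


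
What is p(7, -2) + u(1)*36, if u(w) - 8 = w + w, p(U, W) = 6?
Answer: 366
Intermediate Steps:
u(w) = 8 + 2*w (u(w) = 8 + (w + w) = 8 + 2*w)
p(7, -2) + u(1)*36 = 6 + (8 + 2*1)*36 = 6 + (8 + 2)*36 = 6 + 10*36 = 6 + 360 = 366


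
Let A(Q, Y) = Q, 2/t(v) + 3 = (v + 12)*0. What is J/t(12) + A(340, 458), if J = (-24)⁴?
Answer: -497324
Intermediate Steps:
t(v) = -⅔ (t(v) = 2/(-3 + (v + 12)*0) = 2/(-3 + (12 + v)*0) = 2/(-3 + 0) = 2/(-3) = 2*(-⅓) = -⅔)
J = 331776
J/t(12) + A(340, 458) = 331776/(-⅔) + 340 = 331776*(-3/2) + 340 = -497664 + 340 = -497324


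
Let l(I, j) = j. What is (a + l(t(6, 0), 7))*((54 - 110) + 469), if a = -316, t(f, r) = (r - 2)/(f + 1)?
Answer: -127617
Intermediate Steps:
t(f, r) = (-2 + r)/(1 + f)
(a + l(t(6, 0), 7))*((54 - 110) + 469) = (-316 + 7)*((54 - 110) + 469) = -309*(-56 + 469) = -309*413 = -127617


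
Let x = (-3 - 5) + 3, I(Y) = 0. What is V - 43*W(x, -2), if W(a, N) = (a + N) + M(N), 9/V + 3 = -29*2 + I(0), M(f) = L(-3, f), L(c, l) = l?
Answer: 23598/61 ≈ 386.85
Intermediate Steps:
M(f) = f
x = -5 (x = -8 + 3 = -5)
V = -9/61 (V = 9/(-3 + (-29*2 + 0)) = 9/(-3 + (-58 + 0)) = 9/(-3 - 58) = 9/(-61) = 9*(-1/61) = -9/61 ≈ -0.14754)
W(a, N) = a + 2*N (W(a, N) = (a + N) + N = (N + a) + N = a + 2*N)
V - 43*W(x, -2) = -9/61 - 43*(-5 + 2*(-2)) = -9/61 - 43*(-5 - 4) = -9/61 - 43*(-9) = -9/61 + 387 = 23598/61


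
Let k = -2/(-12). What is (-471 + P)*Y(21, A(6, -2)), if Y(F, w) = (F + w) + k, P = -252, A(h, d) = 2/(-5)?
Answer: -150143/10 ≈ -15014.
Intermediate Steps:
A(h, d) = -⅖ (A(h, d) = 2*(-⅕) = -⅖)
k = ⅙ (k = -2*(-1/12) = ⅙ ≈ 0.16667)
Y(F, w) = ⅙ + F + w (Y(F, w) = (F + w) + ⅙ = ⅙ + F + w)
(-471 + P)*Y(21, A(6, -2)) = (-471 - 252)*(⅙ + 21 - ⅖) = -723*623/30 = -150143/10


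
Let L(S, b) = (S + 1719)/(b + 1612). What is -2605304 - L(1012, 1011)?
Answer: -6833715123/2623 ≈ -2.6053e+6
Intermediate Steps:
L(S, b) = (1719 + S)/(1612 + b)
-2605304 - L(1012, 1011) = -2605304 - (1719 + 1012)/(1612 + 1011) = -2605304 - 2731/2623 = -6833715123/2623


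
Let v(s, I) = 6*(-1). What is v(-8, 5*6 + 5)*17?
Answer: -102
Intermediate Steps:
v(s, I) = -6
v(-8, 5*6 + 5)*17 = -6*17 = -102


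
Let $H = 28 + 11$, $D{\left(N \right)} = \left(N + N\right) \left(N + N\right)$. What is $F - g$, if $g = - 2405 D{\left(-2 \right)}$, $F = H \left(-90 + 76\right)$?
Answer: $37934$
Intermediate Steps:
$D{\left(N \right)} = 4 N^{2}$ ($D{\left(N \right)} = 2 N 2 N = 4 N^{2}$)
$H = 39$
$F = -546$ ($F = 39 \left(-90 + 76\right) = 39 \left(-14\right) = -546$)
$g = -38480$ ($g = - 2405 \cdot 4 \left(-2\right)^{2} = - 2405 \cdot 4 \cdot 4 = \left(-2405\right) 16 = -38480$)
$F - g = -546 - -38480 = -546 + 38480 = 37934$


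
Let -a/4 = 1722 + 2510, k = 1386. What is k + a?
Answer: -15542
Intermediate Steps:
a = -16928 (a = -4*(1722 + 2510) = -4*4232 = -16928)
k + a = 1386 - 16928 = -15542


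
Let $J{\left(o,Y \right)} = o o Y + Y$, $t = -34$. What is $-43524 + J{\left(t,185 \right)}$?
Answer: $170521$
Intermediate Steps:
$J{\left(o,Y \right)} = Y + Y o^{2}$ ($J{\left(o,Y \right)} = o^{2} Y + Y = Y o^{2} + Y = Y + Y o^{2}$)
$-43524 + J{\left(t,185 \right)} = -43524 + 185 \left(1 + \left(-34\right)^{2}\right) = -43524 + 185 \left(1 + 1156\right) = -43524 + 185 \cdot 1157 = -43524 + 214045 = 170521$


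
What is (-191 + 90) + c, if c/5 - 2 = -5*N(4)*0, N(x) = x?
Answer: -91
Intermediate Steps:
c = 10 (c = 10 + 5*(-5*4*0) = 10 + 5*(-20*0) = 10 + 5*0 = 10 + 0 = 10)
(-191 + 90) + c = (-191 + 90) + 10 = -101 + 10 = -91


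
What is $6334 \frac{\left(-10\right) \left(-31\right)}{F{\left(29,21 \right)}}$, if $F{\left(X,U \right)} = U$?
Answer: $\frac{1963540}{21} \approx 93502.0$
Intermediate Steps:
$6334 \frac{\left(-10\right) \left(-31\right)}{F{\left(29,21 \right)}} = 6334 \frac{\left(-10\right) \left(-31\right)}{21} = 6334 \cdot 310 \cdot \frac{1}{21} = 6334 \cdot \frac{310}{21} = \frac{1963540}{21}$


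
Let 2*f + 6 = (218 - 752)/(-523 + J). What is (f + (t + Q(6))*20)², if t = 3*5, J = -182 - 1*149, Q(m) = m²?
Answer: 754787376225/729316 ≈ 1.0349e+6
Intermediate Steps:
J = -331 (J = -182 - 149 = -331)
t = 15
f = -2295/854 (f = -3 + ((218 - 752)/(-523 - 331))/2 = -3 + (-534/(-854))/2 = -3 + (-534*(-1/854))/2 = -3 + (½)*(267/427) = -3 + 267/854 = -2295/854 ≈ -2.6874)
(f + (t + Q(6))*20)² = (-2295/854 + (15 + 6²)*20)² = (-2295/854 + (15 + 36)*20)² = (-2295/854 + 51*20)² = (-2295/854 + 1020)² = (868785/854)² = 754787376225/729316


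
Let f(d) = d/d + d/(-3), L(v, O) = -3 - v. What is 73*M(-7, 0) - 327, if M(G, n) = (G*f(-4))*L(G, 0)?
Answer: -15289/3 ≈ -5096.3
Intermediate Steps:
f(d) = 1 - d/3 (f(d) = 1 + d*(-⅓) = 1 - d/3)
M(G, n) = 7*G*(-3 - G)/3 (M(G, n) = (G*(1 - ⅓*(-4)))*(-3 - G) = (G*(1 + 4/3))*(-3 - G) = (G*(7/3))*(-3 - G) = (7*G/3)*(-3 - G) = 7*G*(-3 - G)/3)
73*M(-7, 0) - 327 = 73*(-7/3*(-7)*(3 - 7)) - 327 = 73*(-7/3*(-7)*(-4)) - 327 = 73*(-196/3) - 327 = -14308/3 - 327 = -15289/3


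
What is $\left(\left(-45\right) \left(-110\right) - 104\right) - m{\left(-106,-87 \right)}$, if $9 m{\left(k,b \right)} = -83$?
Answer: $\frac{43697}{9} \approx 4855.2$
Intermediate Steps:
$m{\left(k,b \right)} = - \frac{83}{9}$ ($m{\left(k,b \right)} = \frac{1}{9} \left(-83\right) = - \frac{83}{9}$)
$\left(\left(-45\right) \left(-110\right) - 104\right) - m{\left(-106,-87 \right)} = \left(\left(-45\right) \left(-110\right) - 104\right) - - \frac{83}{9} = \left(4950 - 104\right) + \frac{83}{9} = 4846 + \frac{83}{9} = \frac{43697}{9}$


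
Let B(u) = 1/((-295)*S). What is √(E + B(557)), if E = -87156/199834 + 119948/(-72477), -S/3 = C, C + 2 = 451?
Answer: I*√213772719964262282985466884185/319732436131365 ≈ 1.4461*I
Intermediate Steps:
C = 449 (C = -2 + 451 = 449)
S = -1347 (S = -3*449 = -1347)
B(u) = 1/397365 (B(u) = 1/(-295*(-1347)) = -1/295*(-1/1347) = 1/397365)
E = -15143247022/7241684409 (E = -87156*1/199834 + 119948*(-1/72477) = -43578/99917 - 119948/72477 = -15143247022/7241684409 ≈ -2.0911)
√(E + B(557)) = √(-15143247022/7241684409 + 1/397365) = √(-2005796370404207/959197308394095) = I*√213772719964262282985466884185/319732436131365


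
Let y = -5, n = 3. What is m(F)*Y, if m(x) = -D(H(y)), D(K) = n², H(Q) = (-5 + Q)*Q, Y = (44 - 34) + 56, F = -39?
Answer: -594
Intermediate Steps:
Y = 66 (Y = 10 + 56 = 66)
H(Q) = Q*(-5 + Q)
D(K) = 9 (D(K) = 3² = 9)
m(x) = -9 (m(x) = -1*9 = -9)
m(F)*Y = -9*66 = -594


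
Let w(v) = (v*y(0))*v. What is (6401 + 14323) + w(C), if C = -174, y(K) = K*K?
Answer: 20724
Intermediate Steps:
y(K) = K²
w(v) = 0 (w(v) = (v*0²)*v = (v*0)*v = 0*v = 0)
(6401 + 14323) + w(C) = (6401 + 14323) + 0 = 20724 + 0 = 20724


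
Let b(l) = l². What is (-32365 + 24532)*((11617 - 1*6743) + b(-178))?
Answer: -286358814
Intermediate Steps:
(-32365 + 24532)*((11617 - 1*6743) + b(-178)) = (-32365 + 24532)*((11617 - 1*6743) + (-178)²) = -7833*((11617 - 6743) + 31684) = -7833*(4874 + 31684) = -7833*36558 = -286358814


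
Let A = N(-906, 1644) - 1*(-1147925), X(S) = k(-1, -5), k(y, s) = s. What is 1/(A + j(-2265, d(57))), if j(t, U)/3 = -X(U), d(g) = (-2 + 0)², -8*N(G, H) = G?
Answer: 4/4592213 ≈ 8.7104e-7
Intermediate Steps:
N(G, H) = -G/8
X(S) = -5
d(g) = 4 (d(g) = (-2)² = 4)
j(t, U) = 15 (j(t, U) = 3*(-1*(-5)) = 3*5 = 15)
A = 4592153/4 (A = -⅛*(-906) - 1*(-1147925) = 453/4 + 1147925 = 4592153/4 ≈ 1.1480e+6)
1/(A + j(-2265, d(57))) = 1/(4592153/4 + 15) = 1/(4592213/4) = 4/4592213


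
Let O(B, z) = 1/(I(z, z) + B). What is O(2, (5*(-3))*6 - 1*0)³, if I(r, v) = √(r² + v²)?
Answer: -12151/531047437192 + 182385*√2/531047437192 ≈ 4.6282e-7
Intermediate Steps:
O(B, z) = 1/(B + √2*√(z²)) (O(B, z) = 1/(√(z² + z²) + B) = 1/(√(2*z²) + B) = 1/(√2*√(z²) + B) = 1/(B + √2*√(z²)))
O(2, (5*(-3))*6 - 1*0)³ = (1/(2 + √2*√(((5*(-3))*6 - 1*0)²)))³ = (1/(2 + √2*√((-15*6 + 0)²)))³ = (1/(2 + √2*√((-90 + 0)²)))³ = (1/(2 + √2*√((-90)²)))³ = (1/(2 + √2*√8100))³ = (1/(2 + √2*90))³ = (1/(2 + 90*√2))³ = (2 + 90*√2)⁻³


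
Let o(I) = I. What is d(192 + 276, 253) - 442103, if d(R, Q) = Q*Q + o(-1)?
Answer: -378095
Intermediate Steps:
d(R, Q) = -1 + Q**2 (d(R, Q) = Q*Q - 1 = Q**2 - 1 = -1 + Q**2)
d(192 + 276, 253) - 442103 = (-1 + 253**2) - 442103 = (-1 + 64009) - 442103 = 64008 - 442103 = -378095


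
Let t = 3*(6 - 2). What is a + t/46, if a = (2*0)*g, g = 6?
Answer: 6/23 ≈ 0.26087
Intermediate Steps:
t = 12 (t = 3*4 = 12)
a = 0 (a = (2*0)*6 = 0*6 = 0)
a + t/46 = 0 + 12/46 = 0 + 12*(1/46) = 0 + 6/23 = 6/23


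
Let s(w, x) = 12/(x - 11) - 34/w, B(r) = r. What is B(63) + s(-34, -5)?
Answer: 253/4 ≈ 63.250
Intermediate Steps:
s(w, x) = -34/w + 12/(-11 + x) (s(w, x) = 12/(-11 + x) - 34/w = -34/w + 12/(-11 + x))
B(63) + s(-34, -5) = 63 + 2*(187 - 17*(-5) + 6*(-34))/(-34*(-11 - 5)) = 63 + 2*(-1/34)*(187 + 85 - 204)/(-16) = 63 + 2*(-1/34)*(-1/16)*68 = 63 + 1/4 = 253/4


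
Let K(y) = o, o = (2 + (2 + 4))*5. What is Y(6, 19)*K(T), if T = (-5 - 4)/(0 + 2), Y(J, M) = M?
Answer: 760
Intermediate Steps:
T = -9/2 ≈ -4.5000
o = 40 (o = (2 + 6)*5 = 8*5 = 40)
K(y) = 40
Y(6, 19)*K(T) = 19*40 = 760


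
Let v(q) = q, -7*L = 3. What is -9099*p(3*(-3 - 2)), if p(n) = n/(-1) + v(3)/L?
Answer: -72792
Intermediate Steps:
L = -3/7 (L = -⅐*3 = -3/7 ≈ -0.42857)
p(n) = -7 - n (p(n) = n/(-1) + 3/(-3/7) = n*(-1) + 3*(-7/3) = -n - 7 = -7 - n)
-9099*p(3*(-3 - 2)) = -9099*(-7 - 3*(-3 - 2)) = -9099*(-7 - 3*(-5)) = -9099*(-7 - 1*(-15)) = -9099*(-7 + 15) = -9099*8 = -72792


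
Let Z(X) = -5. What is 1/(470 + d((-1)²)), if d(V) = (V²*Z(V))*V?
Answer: 1/465 ≈ 0.0021505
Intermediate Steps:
d(V) = -5*V³ (d(V) = (V²*(-5))*V = (-5*V²)*V = -5*V³)
1/(470 + d((-1)²)) = 1/(470 - 5*((-1)²)³) = 1/(470 - 5*1³) = 1/(470 - 5*1) = 1/(470 - 5) = 1/465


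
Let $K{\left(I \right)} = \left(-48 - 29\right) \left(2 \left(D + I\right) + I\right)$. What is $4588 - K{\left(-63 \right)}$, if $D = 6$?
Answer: $-9041$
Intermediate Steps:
$K{\left(I \right)} = -924 - 231 I$ ($K{\left(I \right)} = \left(-48 - 29\right) \left(2 \left(6 + I\right) + I\right) = - 77 \left(\left(12 + 2 I\right) + I\right) = - 77 \left(12 + 3 I\right) = -924 - 231 I$)
$4588 - K{\left(-63 \right)} = 4588 - \left(-924 - -14553\right) = 4588 - \left(-924 + 14553\right) = 4588 - 13629 = -9041$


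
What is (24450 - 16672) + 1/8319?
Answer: 64705183/8319 ≈ 7778.0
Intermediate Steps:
(24450 - 16672) + 1/8319 = 7778 + 1/8319 = 64705183/8319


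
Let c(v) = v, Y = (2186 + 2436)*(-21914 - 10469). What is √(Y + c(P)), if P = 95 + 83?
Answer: 8*I*√2338657 ≈ 12234.0*I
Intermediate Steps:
Y = -149674226 (Y = 4622*(-32383) = -149674226)
P = 178
√(Y + c(P)) = √(-149674226 + 178) = √(-149674048) = 8*I*√2338657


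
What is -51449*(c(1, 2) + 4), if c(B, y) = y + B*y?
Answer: -411592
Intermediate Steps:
-51449*(c(1, 2) + 4) = -51449*(2*(1 + 1) + 4) = -51449*(2*2 + 4) = -51449*(4 + 4) = -51449*8 = -411592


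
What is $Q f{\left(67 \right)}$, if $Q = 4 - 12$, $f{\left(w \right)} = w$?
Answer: $-536$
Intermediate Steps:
$Q = -8$ ($Q = 4 - 12 = -8$)
$Q f{\left(67 \right)} = \left(-8\right) 67 = -536$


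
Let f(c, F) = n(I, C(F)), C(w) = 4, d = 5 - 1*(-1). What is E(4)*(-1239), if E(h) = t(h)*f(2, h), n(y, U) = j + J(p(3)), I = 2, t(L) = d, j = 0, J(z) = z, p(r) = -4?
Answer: 29736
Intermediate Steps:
d = 6 (d = 5 + 1 = 6)
t(L) = 6
n(y, U) = -4 (n(y, U) = 0 - 4 = -4)
f(c, F) = -4
E(h) = -24 (E(h) = 6*(-4) = -24)
E(4)*(-1239) = -24*(-1239) = 29736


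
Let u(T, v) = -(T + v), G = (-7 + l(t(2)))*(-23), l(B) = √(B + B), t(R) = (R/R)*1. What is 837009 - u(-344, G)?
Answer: 836826 - 23*√2 ≈ 8.3679e+5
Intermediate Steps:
t(R) = 1 (t(R) = 1*1 = 1)
l(B) = √2*√B (l(B) = √(2*B) = √2*√B)
G = 161 - 23*√2 (G = (-7 + √2*√1)*(-23) = (-7 + √2*1)*(-23) = (-7 + √2)*(-23) = 161 - 23*√2 ≈ 128.47)
u(T, v) = -T - v
837009 - u(-344, G) = 837009 - (-1*(-344) - (161 - 23*√2)) = 837009 - (344 + (-161 + 23*√2)) = 837009 - (183 + 23*√2) = 837009 + (-183 - 23*√2) = 836826 - 23*√2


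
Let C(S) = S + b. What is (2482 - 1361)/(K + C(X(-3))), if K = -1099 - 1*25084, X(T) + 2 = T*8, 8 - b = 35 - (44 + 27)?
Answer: -1121/26165 ≈ -0.042843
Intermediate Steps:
b = 44 (b = 8 - (35 - (44 + 27)) = 8 - (35 - 1*71) = 8 - (35 - 71) = 8 - 1*(-36) = 8 + 36 = 44)
X(T) = -2 + 8*T (X(T) = -2 + T*8 = -2 + 8*T)
C(S) = 44 + S (C(S) = S + 44 = 44 + S)
K = -26183 (K = -1099 - 25084 = -26183)
(2482 - 1361)/(K + C(X(-3))) = (2482 - 1361)/(-26183 + (44 + (-2 + 8*(-3)))) = 1121/(-26183 + (44 + (-2 - 24))) = 1121/(-26183 + (44 - 26)) = 1121/(-26183 + 18) = 1121/(-26165) = 1121*(-1/26165) = -1121/26165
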